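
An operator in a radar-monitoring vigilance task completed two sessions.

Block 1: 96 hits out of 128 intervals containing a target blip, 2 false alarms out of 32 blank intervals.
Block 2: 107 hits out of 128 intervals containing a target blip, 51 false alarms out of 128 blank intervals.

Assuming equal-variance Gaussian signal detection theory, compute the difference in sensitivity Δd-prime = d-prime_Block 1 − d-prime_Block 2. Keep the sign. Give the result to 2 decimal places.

Block 1: z(0.7500) = 0.674, z(0.0625) = -1.534, d' = 2.208
Block 2: z(0.8359) = 0.978, z(0.3984) = -0.257, d' = 1.235
Δd' = d'_Block 1 − d'_Block 2 = 2.208 − 1.235 = 0.973
Block 1 has the higher sensitivity.

Δd-prime = 0.97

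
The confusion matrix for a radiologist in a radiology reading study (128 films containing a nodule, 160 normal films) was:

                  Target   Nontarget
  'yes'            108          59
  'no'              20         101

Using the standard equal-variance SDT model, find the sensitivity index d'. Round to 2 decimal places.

H = 108/128 = 0.8438
FA = 59/160 = 0.3688
Φ⁻¹(0.8438) = 1.0102, Φ⁻¹(0.3688) = -0.3350
d' = z(H) − z(FA) = 1.0102 − (-0.3350) = 1.3452

d' = 1.35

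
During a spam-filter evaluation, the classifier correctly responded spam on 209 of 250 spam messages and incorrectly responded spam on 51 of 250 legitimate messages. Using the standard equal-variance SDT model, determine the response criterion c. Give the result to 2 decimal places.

c = -0.08

H = 209/250 = 0.8360
FA = 51/250 = 0.2040
Φ⁻¹(H) = 0.978
Φ⁻¹(FA) = -0.827
c = −½·[z(H) + z(FA)] = −0.5 × (0.978 + (-0.827)) = -0.0755
c < 0: the classifier has a liberal response bias.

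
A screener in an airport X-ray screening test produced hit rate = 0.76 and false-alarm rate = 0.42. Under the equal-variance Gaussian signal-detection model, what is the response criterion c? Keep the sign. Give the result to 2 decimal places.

c = -0.25

z(H) = z(0.76) = 0.7063
z(FA) = z(0.42) = -0.2019
c = −½·[z(H) + z(FA)] = −0.5 × (0.7063 + (-0.2019)) = -0.2522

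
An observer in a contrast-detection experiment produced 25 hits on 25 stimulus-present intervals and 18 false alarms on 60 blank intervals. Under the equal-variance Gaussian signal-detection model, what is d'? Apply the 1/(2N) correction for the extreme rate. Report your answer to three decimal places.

d' = 2.578

The hit rate is 25/25 = 1, so apply the 1/(2N) correction: H → 1 − 1/(2·25) = 0.98000.
z(H) = z(0.98000) = 2.0537
z(FA) = z(0.30000) = -0.5244
d' = 2.0537 − (-0.5244) = 2.5781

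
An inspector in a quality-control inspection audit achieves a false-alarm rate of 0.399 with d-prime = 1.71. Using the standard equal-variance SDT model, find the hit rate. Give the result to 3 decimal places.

z(false-alarm rate) = z(0.399) = -0.2559
z(H) = z(FA) + d' = -0.2559 + 1.71 = 1.4541
hit rate = Φ(1.4541) = 0.9270

hit rate = 0.927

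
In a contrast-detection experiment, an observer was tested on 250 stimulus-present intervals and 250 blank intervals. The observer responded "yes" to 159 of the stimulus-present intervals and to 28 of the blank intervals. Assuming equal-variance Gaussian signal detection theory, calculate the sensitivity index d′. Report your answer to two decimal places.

H = 159/250 = 0.6360
FA = 28/250 = 0.1120
z(H) = z(0.6360) = 0.3478
z(FA) = z(0.1120) = -1.2160
d' = z(H) − z(FA) = 0.3478 − (-1.2160) = 1.5638

d′ = 1.56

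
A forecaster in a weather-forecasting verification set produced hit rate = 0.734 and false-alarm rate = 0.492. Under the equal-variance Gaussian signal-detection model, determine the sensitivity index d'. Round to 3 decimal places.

Φ⁻¹(H) = Φ⁻¹(0.734) = 0.6250
Φ⁻¹(FA) = Φ⁻¹(0.492) = -0.0201
d' = z(H) − z(FA) = 0.6250 − (-0.0201) = 0.6451

d' = 0.645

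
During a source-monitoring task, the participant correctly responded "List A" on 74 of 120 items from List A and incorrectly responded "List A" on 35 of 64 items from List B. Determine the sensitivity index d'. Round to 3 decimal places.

d' = 0.179

H = 74/120 = 0.6167
FA = 35/64 = 0.5469
Φ⁻¹(0.6167) = 0.2968, Φ⁻¹(0.5469) = 0.1178
d' = z(H) − z(FA) = 0.2968 − 0.1178 = 0.1790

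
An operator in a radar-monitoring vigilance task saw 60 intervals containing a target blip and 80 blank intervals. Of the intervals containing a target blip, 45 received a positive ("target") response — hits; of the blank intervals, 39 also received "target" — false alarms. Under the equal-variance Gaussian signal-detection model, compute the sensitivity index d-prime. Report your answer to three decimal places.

d-prime = 0.706

H = 45/60 = 0.7500
FA = 39/80 = 0.4875
z(0.7500) = 0.6745, z(0.4875) = -0.0313
d' = z(H) − z(FA) = 0.6745 − (-0.0313) = 0.7058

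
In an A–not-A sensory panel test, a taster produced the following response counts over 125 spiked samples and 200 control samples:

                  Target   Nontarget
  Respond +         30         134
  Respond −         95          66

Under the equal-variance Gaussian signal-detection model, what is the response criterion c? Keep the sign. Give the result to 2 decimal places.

c = 0.13

H = 30/125 = 0.2400
FA = 134/200 = 0.6700
z(H) = z(0.2400) = -0.7063
z(FA) = z(0.6700) = 0.4399
c = −½·[z(H) + z(FA)] = −0.5 × (-0.7063 + 0.4399) = 0.1332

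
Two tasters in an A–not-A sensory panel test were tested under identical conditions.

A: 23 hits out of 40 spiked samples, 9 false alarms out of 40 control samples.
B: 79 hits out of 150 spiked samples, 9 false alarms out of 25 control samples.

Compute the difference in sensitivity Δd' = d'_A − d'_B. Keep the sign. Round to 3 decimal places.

Δd' = 0.519

A: z(0.5750) = 0.1891, z(0.2250) = -0.7554, d' = 0.9445
B: z(0.5267) = 0.0670, z(0.3600) = -0.3585, d' = 0.4255
Δd' = d'_A − d'_B = 0.9445 − 0.4255 = 0.5190
A has the higher sensitivity.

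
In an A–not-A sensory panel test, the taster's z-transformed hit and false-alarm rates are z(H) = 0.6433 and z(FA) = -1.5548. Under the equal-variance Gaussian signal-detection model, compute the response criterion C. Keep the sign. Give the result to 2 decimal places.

C = 0.46

c = −½·[z(H) + z(FA)] = −½·(0.6433 + (-1.5548)) = 0.45575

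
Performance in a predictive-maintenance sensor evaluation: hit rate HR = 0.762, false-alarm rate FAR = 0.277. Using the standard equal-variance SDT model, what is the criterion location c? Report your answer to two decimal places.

c = -0.06

z(H) = z(0.762) = 0.7128
z(FA) = z(0.277) = -0.5918
c = −½·[z(H) + z(FA)] = −0.5 × (0.7128 + (-0.5918)) = -0.0605
c < 0: the model has a liberal response bias.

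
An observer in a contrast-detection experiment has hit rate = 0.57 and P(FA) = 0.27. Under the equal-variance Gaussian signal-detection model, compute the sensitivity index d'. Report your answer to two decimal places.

d' = 0.79

Φ⁻¹(H) = Φ⁻¹(0.57) = 0.1764
Φ⁻¹(FA) = Φ⁻¹(0.27) = -0.6128
d' = z(H) − z(FA) = 0.1764 − (-0.6128) = 0.7892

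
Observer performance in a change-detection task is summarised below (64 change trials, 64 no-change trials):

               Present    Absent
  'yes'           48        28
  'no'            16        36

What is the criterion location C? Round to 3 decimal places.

C = -0.259

H = 48/64 = 0.7500
FA = 28/64 = 0.4375
z(0.7500) = 0.6745, z(0.4375) = -0.1573
c = −½·[z(H) + z(FA)] = −0.5 × (0.6745 + (-0.1573)) = -0.2586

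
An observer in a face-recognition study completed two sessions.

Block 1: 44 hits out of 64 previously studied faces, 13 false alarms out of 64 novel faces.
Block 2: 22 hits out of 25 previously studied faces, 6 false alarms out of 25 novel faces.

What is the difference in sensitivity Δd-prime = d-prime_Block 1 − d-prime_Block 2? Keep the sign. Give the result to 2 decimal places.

Block 1: z(0.6875) = 0.489, z(0.2031) = -0.831, d' = 1.320
Block 2: z(0.8800) = 1.175, z(0.2400) = -0.706, d' = 1.881
Δd' = d'_Block 1 − d'_Block 2 = 1.320 − 1.881 = -0.561
Block 2 has the higher sensitivity.

Δd-prime = -0.56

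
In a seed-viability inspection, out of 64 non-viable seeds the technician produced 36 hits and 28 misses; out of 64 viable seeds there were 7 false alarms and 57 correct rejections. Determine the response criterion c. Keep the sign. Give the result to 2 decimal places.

c = 0.54

H = 36/64 = 0.5625
FA = 7/64 = 0.1094
z(0.5625) = 0.1573, z(0.1094) = -1.2297
c = −½·[z(H) + z(FA)] = −0.5 × (0.1573 + (-1.2297)) = 0.5362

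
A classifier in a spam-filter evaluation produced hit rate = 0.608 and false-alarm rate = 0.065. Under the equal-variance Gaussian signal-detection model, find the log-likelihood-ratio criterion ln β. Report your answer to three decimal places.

Φ⁻¹(H) = Φ⁻¹(0.608) = 0.2741
Φ⁻¹(FA) = Φ⁻¹(0.065) = -1.5141
ln β = −½·[z(H)² − z(FA)²] = −0.5 × (0.0751 − 2.2925) = 1.1087

ln β = 1.109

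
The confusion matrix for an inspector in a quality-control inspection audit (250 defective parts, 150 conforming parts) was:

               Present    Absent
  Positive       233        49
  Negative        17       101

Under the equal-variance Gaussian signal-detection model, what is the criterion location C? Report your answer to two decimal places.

H = 233/250 = 0.9320
FA = 49/150 = 0.3267
Φ⁻¹(H) = 1.4909
Φ⁻¹(FA) = -0.4490
c = −½·[z(H) + z(FA)] = −0.5 × (1.4909 + (-0.4490)) = -0.52095

C = -0.52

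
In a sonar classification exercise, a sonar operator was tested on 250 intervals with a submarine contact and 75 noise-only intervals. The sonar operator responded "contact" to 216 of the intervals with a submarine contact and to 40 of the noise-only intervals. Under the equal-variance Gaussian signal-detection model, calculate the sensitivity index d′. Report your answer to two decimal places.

d′ = 1.01

H = 216/250 = 0.8640
FA = 40/75 = 0.5333
z(0.8640) = 1.098, z(0.5333) = 0.084
d' = z(H) − z(FA) = 1.098 − 0.084 = 1.014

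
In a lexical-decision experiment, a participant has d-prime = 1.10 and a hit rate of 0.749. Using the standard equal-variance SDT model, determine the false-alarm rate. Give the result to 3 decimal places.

z(hit rate) = z(0.749) = 0.6713
z(FA) = z(H) − d' = 0.6713 − 1.10 = -0.4287
false-alarm rate = Φ(-0.4287) = 0.3341

false-alarm rate = 0.334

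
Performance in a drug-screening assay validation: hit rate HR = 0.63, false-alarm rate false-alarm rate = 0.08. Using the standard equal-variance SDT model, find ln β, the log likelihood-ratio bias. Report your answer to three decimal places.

z(H) = 0.3319
z(FA) = -1.4051
ln β = −½·[z(H)² − z(FA)²] = −0.5 × (0.1102 − 1.9743) = 0.93205

ln β = 0.932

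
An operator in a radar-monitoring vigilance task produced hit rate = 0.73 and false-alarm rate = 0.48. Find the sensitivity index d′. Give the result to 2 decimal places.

z(H) = z(0.73) = 0.6128
z(FA) = z(0.48) = -0.0502
d' = z(H) − z(FA) = 0.6128 − (-0.0502) = 0.6630

d′ = 0.66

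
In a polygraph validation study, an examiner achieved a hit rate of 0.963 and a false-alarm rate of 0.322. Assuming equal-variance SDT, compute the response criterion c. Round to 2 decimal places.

z(H) = 1.7866
z(FA) = -0.4621
c = −½·[z(H) + z(FA)] = −0.5 × (1.7866 + (-0.4621)) = -0.66225
c < 0: the examiner has a liberal response bias.

c = -0.66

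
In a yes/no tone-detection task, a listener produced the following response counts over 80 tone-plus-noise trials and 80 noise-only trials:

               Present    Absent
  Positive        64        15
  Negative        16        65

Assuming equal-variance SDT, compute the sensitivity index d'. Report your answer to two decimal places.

H = 64/80 = 0.8000
FA = 15/80 = 0.1875
z(H) = 0.8416
z(FA) = -0.8871
d' = z(H) − z(FA) = 0.8416 − (-0.8871) = 1.7287

d' = 1.73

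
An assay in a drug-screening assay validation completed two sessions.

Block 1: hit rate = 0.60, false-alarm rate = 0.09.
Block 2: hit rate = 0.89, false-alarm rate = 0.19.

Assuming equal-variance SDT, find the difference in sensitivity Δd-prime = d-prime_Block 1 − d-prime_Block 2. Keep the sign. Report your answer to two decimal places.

Block 1: z(0.60) = 0.253, z(0.09) = -1.341, d' = 1.594
Block 2: z(0.89) = 1.227, z(0.19) = -0.878, d' = 2.105
Δd' = d'_Block 1 − d'_Block 2 = 1.594 − 2.105 = -0.511
Block 2 has the higher sensitivity.

Δd-prime = -0.51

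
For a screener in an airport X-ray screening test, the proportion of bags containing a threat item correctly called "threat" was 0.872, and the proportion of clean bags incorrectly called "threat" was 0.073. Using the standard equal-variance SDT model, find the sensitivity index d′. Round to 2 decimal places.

z(H) = 1.136
z(FA) = -1.454
d' = z(H) − z(FA) = 1.136 − (-1.454) = 2.590

d′ = 2.59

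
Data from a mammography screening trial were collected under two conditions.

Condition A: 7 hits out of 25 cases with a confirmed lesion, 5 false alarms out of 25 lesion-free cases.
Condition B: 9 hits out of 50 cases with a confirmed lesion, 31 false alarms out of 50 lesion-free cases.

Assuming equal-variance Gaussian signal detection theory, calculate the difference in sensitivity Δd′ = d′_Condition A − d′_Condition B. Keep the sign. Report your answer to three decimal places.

Δd′ = 1.480

Condition A: z(0.2800) = -0.5828, z(0.2000) = -0.8416, d' = 0.2588
Condition B: z(0.1800) = -0.9154, z(0.6200) = 0.3055, d' = -1.2209
Δd' = d'_Condition A − d'_Condition B = 0.2588 − (-1.2209) = 1.4797
Condition A has the higher sensitivity.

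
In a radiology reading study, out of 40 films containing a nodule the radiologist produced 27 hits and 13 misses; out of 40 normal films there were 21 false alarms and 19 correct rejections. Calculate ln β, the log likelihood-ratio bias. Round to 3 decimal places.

H = 27/40 = 0.6750
FA = 21/40 = 0.5250
Φ⁻¹(0.6750) = 0.4538, Φ⁻¹(0.5250) = 0.0627
ln β = −½·[z(H)² − z(FA)²] = −0.5 × (0.2059 − 0.0039) = -0.1010

ln β = -0.101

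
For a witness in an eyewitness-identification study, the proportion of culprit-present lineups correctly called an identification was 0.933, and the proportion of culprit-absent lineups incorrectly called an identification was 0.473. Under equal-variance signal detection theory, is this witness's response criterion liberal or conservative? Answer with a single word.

liberal

z(H) = 1.499, z(FA) = -0.068
c = −½·(z(H) + z(FA)) = -0.7155
c < 0 → liberal criterion (biased toward responding “yes”).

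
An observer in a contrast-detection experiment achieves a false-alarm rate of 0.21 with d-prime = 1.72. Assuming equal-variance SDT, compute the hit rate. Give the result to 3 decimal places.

z(false-alarm rate) = z(0.21) = -0.8064
z(H) = z(FA) + d' = -0.8064 + 1.72 = 0.9136
hit rate = Φ(0.9136) = 0.8195

hit rate = 0.820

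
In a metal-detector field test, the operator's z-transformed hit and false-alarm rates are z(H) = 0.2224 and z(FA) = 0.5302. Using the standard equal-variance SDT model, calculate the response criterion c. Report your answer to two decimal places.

c = -0.38

c = −½·[z(H) + z(FA)] = −½·(0.2224 + 0.5302) = -0.3763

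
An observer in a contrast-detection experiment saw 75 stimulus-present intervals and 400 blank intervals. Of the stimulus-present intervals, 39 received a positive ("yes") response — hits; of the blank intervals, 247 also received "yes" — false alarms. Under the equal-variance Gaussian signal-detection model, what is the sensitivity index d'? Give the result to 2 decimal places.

H = 39/75 = 0.5200
FA = 247/400 = 0.6175
z(H) = z(0.5200) = 0.050
z(FA) = z(0.6175) = 0.299
d' = z(H) − z(FA) = 0.050 − 0.299 = -0.249

d' = -0.25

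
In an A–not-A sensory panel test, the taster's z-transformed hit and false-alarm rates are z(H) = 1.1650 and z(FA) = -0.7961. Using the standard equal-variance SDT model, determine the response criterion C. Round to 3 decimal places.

C = -0.184

c = −½·[z(H) + z(FA)] = −½·(1.1650 + (-0.7961)) = -0.18445
c < 0: the taster has a liberal response bias.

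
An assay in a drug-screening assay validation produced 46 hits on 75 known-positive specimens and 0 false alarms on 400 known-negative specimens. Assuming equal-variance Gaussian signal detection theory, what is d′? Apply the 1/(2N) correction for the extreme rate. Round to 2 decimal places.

The false-alarm rate is 0/400 = 0, so apply the 1/(2N) correction: FA → 1/(2·400) = 0.00125.
z(H) = z(0.61333) = 0.288
z(FA) = z(0.00125) = -3.023
d' = 0.288 − (-3.023) = 3.311

d′ = 3.31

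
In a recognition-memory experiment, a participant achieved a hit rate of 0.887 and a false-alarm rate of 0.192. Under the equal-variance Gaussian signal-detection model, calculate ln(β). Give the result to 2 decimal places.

z(H) = z(0.887) = 1.211
z(FA) = z(0.192) = -0.871
ln β = −½·[z(H)² − z(FA)²] = −0.5 × (1.467 − 0.759) = -0.354

ln β = -0.35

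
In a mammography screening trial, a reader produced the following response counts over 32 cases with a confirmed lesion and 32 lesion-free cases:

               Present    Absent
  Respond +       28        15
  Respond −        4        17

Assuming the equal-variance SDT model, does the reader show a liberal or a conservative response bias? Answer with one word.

liberal

z(H) = 1.150, z(FA) = -0.078
c = −½·(z(H) + z(FA)) = -0.536
c < 0 → liberal criterion (biased toward responding “yes”).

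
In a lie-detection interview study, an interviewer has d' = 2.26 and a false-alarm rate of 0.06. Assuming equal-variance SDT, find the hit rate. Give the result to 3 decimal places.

z(false-alarm rate) = z(0.06) = -1.5548
z(H) = z(FA) + d' = -1.5548 + 2.26 = 0.7052
hit rate = Φ(0.7052) = 0.7597

hit rate = 0.760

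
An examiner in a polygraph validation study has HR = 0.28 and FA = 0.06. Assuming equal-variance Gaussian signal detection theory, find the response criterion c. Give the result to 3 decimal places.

Φ⁻¹(0.28) = -0.5828, Φ⁻¹(0.06) = -1.5548
c = −½·[z(H) + z(FA)] = −0.5 × (-0.5828 + (-1.5548)) = 1.0688
c > 0: the examiner has a conservative response bias.

c = 1.069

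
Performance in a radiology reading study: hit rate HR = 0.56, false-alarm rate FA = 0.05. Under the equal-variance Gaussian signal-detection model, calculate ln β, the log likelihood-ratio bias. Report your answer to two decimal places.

ln β = 1.34

z(H) = 0.151
z(FA) = -1.645
ln β = −½·[z(H)² − z(FA)²] = −0.5 × (0.023 − 2.706) = 1.3415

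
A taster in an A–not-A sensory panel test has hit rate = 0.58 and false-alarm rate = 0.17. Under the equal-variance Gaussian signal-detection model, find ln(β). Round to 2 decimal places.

z(H) = 0.202
z(FA) = -0.954
ln β = −½·[z(H)² − z(FA)²] = −0.5 × (0.041 − 0.910) = 0.4345

ln β = 0.43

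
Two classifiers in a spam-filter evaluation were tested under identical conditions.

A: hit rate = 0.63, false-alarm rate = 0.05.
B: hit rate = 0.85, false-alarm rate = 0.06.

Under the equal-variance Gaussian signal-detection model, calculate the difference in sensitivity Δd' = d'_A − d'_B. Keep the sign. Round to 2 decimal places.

Δd' = -0.61

A: z(0.63) = 0.332, z(0.05) = -1.645, d' = 1.977
B: z(0.85) = 1.036, z(0.06) = -1.555, d' = 2.591
Δd' = d'_A − d'_B = 1.977 − 2.591 = -0.614
B has the higher sensitivity.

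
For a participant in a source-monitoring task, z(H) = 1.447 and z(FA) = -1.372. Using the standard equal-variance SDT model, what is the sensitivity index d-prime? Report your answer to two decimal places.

d' = z(H) − z(FA) = 1.447 − (-1.372) = 2.819

d-prime = 2.82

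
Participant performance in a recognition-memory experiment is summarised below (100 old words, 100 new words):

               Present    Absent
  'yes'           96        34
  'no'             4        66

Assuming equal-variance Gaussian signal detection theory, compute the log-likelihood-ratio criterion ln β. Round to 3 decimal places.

ln β = -1.447

H = 96/100 = 0.9600
FA = 34/100 = 0.3400
z(H) = 1.7507
z(FA) = -0.4125
ln β = −½·[z(H)² − z(FA)²] = −0.5 × (3.0650 − 0.1702) = -1.4474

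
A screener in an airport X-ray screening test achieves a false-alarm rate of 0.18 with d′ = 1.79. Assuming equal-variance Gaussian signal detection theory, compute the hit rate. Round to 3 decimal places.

hit rate = 0.809

z(false-alarm rate) = z(0.18) = -0.9154
z(H) = z(FA) + d' = -0.9154 + 1.79 = 0.8746
hit rate = Φ(0.8746) = 0.8091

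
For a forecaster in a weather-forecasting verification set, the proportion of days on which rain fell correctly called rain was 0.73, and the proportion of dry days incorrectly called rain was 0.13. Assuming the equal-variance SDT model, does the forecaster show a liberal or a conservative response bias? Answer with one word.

conservative

z(H) = 0.613, z(FA) = -1.126
c = −½·(z(H) + z(FA)) = 0.2565
c > 0 → conservative criterion (biased toward responding “no”).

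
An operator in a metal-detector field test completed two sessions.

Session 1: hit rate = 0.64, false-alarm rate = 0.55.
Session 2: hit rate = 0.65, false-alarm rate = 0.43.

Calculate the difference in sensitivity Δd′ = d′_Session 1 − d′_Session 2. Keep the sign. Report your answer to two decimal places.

Session 1: z(0.64) = 0.358, z(0.55) = 0.126, d' = 0.232
Session 2: z(0.65) = 0.385, z(0.43) = -0.176, d' = 0.561
Δd' = d'_Session 1 − d'_Session 2 = 0.232 − 0.561 = -0.329
Session 2 has the higher sensitivity.

Δd′ = -0.33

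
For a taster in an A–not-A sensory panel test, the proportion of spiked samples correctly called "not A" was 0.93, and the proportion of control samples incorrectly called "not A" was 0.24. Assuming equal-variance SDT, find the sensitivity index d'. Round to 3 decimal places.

Φ⁻¹(H) = Φ⁻¹(0.93) = 1.4758
Φ⁻¹(FA) = Φ⁻¹(0.24) = -0.7063
d' = z(H) − z(FA) = 1.4758 − (-0.7063) = 2.1821

d' = 2.182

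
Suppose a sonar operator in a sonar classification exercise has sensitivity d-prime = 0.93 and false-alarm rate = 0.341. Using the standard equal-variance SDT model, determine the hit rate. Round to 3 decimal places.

hit rate = 0.699

z(false-alarm rate) = z(0.341) = -0.4097
z(H) = z(FA) + d' = -0.4097 + 0.93 = 0.5203
hit rate = Φ(0.5203) = 0.6986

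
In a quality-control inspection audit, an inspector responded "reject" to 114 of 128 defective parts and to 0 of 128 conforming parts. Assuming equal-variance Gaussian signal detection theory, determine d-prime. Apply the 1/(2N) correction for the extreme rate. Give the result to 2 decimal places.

d-prime = 3.89

The false-alarm rate is 0/128 = 0, so apply the 1/(2N) correction: FA → 1/(2·128) = 0.00391.
z(H) = z(0.89062) = 1.230
z(FA) = z(0.00391) = -2.660
d' = 1.230 − (-2.660) = 3.890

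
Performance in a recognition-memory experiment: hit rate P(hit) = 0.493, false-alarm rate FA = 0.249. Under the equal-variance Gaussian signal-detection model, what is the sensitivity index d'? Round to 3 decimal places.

Φ⁻¹(H) = -0.0175
Φ⁻¹(FA) = -0.6776
d' = z(H) − z(FA) = -0.0175 − (-0.6776) = 0.6601

d' = 0.660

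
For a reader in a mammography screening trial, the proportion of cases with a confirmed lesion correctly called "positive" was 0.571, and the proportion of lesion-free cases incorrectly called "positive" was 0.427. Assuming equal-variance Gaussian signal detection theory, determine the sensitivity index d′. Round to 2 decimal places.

Φ⁻¹(0.571) = 0.179, Φ⁻¹(0.427) = -0.184
d' = z(H) − z(FA) = 0.179 − (-0.184) = 0.363

d′ = 0.36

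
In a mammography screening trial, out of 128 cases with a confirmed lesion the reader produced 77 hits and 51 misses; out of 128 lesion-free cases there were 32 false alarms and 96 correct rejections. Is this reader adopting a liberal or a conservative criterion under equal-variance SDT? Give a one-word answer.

conservative

z(H) = 0.257, z(FA) = -0.674
c = −½·(z(H) + z(FA)) = 0.2085
c > 0 → conservative criterion (biased toward responding “no”).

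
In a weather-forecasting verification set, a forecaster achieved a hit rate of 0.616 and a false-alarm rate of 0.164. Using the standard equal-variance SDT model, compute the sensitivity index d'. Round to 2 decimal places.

d' = 1.27

z(H) = z(0.616) = 0.295
z(FA) = z(0.164) = -0.978
d' = z(H) − z(FA) = 0.295 − (-0.978) = 1.273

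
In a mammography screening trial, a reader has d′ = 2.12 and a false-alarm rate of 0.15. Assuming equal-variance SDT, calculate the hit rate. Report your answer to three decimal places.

z(false-alarm rate) = z(0.15) = -1.0364
z(H) = z(FA) + d' = -1.0364 + 2.12 = 1.0836
hit rate = Φ(1.0836) = 0.8607

hit rate = 0.861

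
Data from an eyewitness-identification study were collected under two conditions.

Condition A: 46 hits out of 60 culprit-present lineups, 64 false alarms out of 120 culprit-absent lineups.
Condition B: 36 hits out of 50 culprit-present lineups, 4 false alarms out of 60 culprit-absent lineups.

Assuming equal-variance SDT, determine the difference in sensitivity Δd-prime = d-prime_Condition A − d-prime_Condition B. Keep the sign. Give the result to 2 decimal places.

Condition A: z(0.7667) = 0.728, z(0.5333) = 0.084, d' = 0.644
Condition B: z(0.7200) = 0.583, z(0.0667) = -1.501, d' = 2.084
Δd' = d'_Condition A − d'_Condition B = 0.644 − 2.084 = -1.440
Condition B has the higher sensitivity.

Δd-prime = -1.44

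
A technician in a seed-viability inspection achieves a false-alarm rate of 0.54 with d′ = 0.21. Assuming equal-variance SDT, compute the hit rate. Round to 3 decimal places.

hit rate = 0.622

z(false-alarm rate) = z(0.54) = 0.1004
z(H) = z(FA) + d' = 0.1004 + 0.21 = 0.3104
hit rate = Φ(0.3104) = 0.6219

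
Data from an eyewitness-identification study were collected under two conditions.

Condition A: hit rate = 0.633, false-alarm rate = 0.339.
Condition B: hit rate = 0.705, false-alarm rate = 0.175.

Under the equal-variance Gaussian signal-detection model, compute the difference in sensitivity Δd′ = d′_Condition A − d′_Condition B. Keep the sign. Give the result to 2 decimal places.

Δd′ = -0.72

Condition A: z(0.633) = 0.340, z(0.339) = -0.415, d' = 0.755
Condition B: z(0.705) = 0.539, z(0.175) = -0.935, d' = 1.474
Δd' = d'_Condition A − d'_Condition B = 0.755 − 1.474 = -0.719
Condition B has the higher sensitivity.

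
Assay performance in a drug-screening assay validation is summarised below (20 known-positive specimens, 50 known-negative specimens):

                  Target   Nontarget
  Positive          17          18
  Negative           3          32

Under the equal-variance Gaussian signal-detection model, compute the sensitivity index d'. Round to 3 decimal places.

d' = 1.395

H = 17/20 = 0.8500
FA = 18/50 = 0.3600
Φ⁻¹(H) = 1.0364
Φ⁻¹(FA) = -0.3585
d' = z(H) − z(FA) = 1.0364 − (-0.3585) = 1.3949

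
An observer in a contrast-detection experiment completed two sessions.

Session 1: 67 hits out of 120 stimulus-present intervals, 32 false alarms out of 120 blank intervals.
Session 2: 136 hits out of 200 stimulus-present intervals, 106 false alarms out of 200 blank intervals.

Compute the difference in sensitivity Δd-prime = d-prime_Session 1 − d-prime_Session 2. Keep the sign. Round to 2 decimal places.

Session 1: z(0.5583) = 0.147, z(0.2667) = -0.623, d' = 0.770
Session 2: z(0.6800) = 0.468, z(0.5300) = 0.075, d' = 0.393
Δd' = d'_Session 1 − d'_Session 2 = 0.770 − 0.393 = 0.377
Session 1 has the higher sensitivity.

Δd-prime = 0.38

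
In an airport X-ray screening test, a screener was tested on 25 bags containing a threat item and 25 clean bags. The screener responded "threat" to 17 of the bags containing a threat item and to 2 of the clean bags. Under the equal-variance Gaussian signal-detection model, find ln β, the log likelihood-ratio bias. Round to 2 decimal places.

H = 17/25 = 0.6800
FA = 2/25 = 0.0800
Φ⁻¹(0.6800) = 0.468, Φ⁻¹(0.0800) = -1.405
ln β = −½·[z(H)² − z(FA)²] = −0.5 × (0.219 − 1.974) = 0.8775

ln β = 0.88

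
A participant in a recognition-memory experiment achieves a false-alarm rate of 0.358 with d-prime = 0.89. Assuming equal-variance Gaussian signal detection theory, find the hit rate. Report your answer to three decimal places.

z(false-alarm rate) = z(0.358) = -0.3638
z(H) = z(FA) + d' = -0.3638 + 0.89 = 0.5262
hit rate = Φ(0.5262) = 0.7006

hit rate = 0.701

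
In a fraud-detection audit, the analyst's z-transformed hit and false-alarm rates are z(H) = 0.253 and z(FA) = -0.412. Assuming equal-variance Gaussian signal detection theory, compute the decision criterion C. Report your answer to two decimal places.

c = −½·[z(H) + z(FA)] = −½·(0.253 + (-0.412)) = 0.0795
c > 0: the analyst has a conservative response bias.

C = 0.08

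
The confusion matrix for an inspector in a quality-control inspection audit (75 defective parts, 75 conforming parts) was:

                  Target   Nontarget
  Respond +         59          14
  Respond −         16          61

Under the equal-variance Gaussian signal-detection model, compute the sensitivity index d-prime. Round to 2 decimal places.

H = 59/75 = 0.7867
FA = 14/75 = 0.1867
z(H) = z(0.7867) = 0.795
z(FA) = z(0.1867) = -0.890
d' = z(H) − z(FA) = 0.795 − (-0.890) = 1.685

d-prime = 1.69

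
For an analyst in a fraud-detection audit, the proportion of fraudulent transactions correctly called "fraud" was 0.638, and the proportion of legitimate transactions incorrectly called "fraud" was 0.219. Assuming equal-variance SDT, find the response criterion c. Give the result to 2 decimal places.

c = 0.21

z(0.638) = 0.353, z(0.219) = -0.776
c = −½·[z(H) + z(FA)] = −0.5 × (0.353 + (-0.776)) = 0.2115
c > 0: the analyst has a conservative response bias.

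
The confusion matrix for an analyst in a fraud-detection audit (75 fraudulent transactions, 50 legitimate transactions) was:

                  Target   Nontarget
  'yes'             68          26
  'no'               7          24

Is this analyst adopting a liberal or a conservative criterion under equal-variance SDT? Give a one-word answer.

liberal

z(H) = 1.321, z(FA) = 0.050
c = −½·(z(H) + z(FA)) = -0.6855
c < 0 → liberal criterion (biased toward responding “yes”).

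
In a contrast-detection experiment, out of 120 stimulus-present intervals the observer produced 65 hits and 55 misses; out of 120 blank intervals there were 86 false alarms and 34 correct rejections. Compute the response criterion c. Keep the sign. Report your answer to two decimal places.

c = -0.34

H = 65/120 = 0.5417
FA = 86/120 = 0.7167
Φ⁻¹(H) = Φ⁻¹(0.5417) = 0.105
Φ⁻¹(FA) = Φ⁻¹(0.7167) = 0.573
c = −½·[z(H) + z(FA)] = −0.5 × (0.105 + 0.573) = -0.339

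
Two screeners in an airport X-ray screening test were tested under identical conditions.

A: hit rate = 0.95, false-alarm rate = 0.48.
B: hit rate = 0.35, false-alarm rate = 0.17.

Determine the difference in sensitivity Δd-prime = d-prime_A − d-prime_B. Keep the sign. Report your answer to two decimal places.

A: z(0.95) = 1.645, z(0.48) = -0.050, d' = 1.695
B: z(0.35) = -0.385, z(0.17) = -0.954, d' = 0.569
Δd' = d'_A − d'_B = 1.695 − 0.569 = 1.126
A has the higher sensitivity.

Δd-prime = 1.13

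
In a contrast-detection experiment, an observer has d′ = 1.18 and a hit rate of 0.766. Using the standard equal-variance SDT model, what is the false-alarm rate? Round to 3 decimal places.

z(hit rate) = z(0.766) = 0.7257
z(FA) = z(H) − d' = 0.7257 − 1.18 = -0.4543
false-alarm rate = Φ(-0.4543) = 0.3248

false-alarm rate = 0.325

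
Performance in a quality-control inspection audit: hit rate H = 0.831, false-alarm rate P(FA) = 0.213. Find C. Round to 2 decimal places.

C = -0.08

z(H) = 0.958
z(FA) = -0.796
c = −½·[z(H) + z(FA)] = −0.5 × (0.958 + (-0.796)) = -0.081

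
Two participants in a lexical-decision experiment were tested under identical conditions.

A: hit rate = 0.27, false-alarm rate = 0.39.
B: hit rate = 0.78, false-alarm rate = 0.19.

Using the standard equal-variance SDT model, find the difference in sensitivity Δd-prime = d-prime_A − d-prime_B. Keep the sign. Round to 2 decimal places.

A: z(0.27) = -0.613, z(0.39) = -0.279, d' = -0.334
B: z(0.78) = 0.772, z(0.19) = -0.878, d' = 1.650
Δd' = d'_A − d'_B = -0.334 − 1.650 = -1.984
B has the higher sensitivity.

Δd-prime = -1.98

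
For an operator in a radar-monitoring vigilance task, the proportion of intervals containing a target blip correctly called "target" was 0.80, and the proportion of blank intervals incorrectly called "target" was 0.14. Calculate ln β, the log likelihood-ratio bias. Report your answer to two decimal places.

ln β = 0.23

z(H) = z(0.80) = 0.842
z(FA) = z(0.14) = -1.080
ln β = −½·[z(H)² − z(FA)²] = −0.5 × (0.709 − 1.166) = 0.2285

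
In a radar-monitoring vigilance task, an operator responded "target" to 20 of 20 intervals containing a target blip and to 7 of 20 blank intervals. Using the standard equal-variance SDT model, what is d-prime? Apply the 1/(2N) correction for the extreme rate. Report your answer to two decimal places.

The hit rate is 20/20 = 1, so apply the 1/(2N) correction: H → 1 − 1/(2·20) = 0.97500.
z(H) = z(0.97500) = 1.960
z(FA) = z(0.35000) = -0.385
d' = 1.960 − (-0.385) = 2.345

d-prime = 2.35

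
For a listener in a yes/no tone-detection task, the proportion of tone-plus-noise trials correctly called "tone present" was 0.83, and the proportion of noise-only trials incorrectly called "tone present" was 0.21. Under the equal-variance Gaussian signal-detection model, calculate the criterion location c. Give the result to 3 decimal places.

z(H) = 0.9542
z(FA) = -0.8064
c = −½·[z(H) + z(FA)] = −0.5 × (0.9542 + (-0.8064)) = -0.0739

c = -0.074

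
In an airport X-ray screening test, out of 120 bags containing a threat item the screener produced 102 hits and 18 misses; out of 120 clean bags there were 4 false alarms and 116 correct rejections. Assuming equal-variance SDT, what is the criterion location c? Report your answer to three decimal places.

c = 0.399

H = 102/120 = 0.8500
FA = 4/120 = 0.0333
z(H) = 1.0364
z(FA) = -1.8344
c = −½·[z(H) + z(FA)] = −0.5 × (1.0364 + (-1.8344)) = 0.3990
c > 0: the screener has a conservative response bias.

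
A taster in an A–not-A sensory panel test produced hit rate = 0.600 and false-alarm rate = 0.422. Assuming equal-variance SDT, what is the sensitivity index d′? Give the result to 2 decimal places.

d′ = 0.45

Φ⁻¹(H) = Φ⁻¹(0.600) = 0.253
Φ⁻¹(FA) = Φ⁻¹(0.422) = -0.197
d' = z(H) − z(FA) = 0.253 − (-0.197) = 0.450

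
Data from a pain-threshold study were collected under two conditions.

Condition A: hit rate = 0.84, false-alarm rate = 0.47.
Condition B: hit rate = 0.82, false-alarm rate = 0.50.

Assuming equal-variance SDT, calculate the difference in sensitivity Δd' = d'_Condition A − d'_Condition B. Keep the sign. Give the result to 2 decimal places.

Δd' = 0.15

Condition A: z(0.84) = 0.994, z(0.47) = -0.075, d' = 1.069
Condition B: z(0.82) = 0.915, z(0.50) = 0.000, d' = 0.915
Δd' = d'_Condition A − d'_Condition B = 1.069 − 0.915 = 0.154
Condition A has the higher sensitivity.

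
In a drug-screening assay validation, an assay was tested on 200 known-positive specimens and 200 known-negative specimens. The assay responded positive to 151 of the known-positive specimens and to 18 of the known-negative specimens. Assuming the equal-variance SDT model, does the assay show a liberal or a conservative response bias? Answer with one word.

z(H) = 0.690, z(FA) = -1.341
c = −½·(z(H) + z(FA)) = 0.3255
c > 0 → conservative criterion (biased toward responding “no”).

conservative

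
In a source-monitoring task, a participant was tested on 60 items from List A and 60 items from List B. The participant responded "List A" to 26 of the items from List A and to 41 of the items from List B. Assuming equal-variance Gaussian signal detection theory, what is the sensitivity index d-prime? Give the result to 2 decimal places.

H = 26/60 = 0.4333
FA = 41/60 = 0.6833
z(H) = z(0.4333) = -0.1680
z(FA) = z(0.6833) = 0.4769
d' = z(H) − z(FA) = -0.1680 − 0.4769 = -0.6449

d-prime = -0.64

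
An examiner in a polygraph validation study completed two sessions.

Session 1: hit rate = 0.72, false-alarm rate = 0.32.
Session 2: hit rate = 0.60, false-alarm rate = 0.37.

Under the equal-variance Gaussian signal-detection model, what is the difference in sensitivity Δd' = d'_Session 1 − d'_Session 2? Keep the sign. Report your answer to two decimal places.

Δd' = 0.47

Session 1: z(0.72) = 0.583, z(0.32) = -0.468, d' = 1.051
Session 2: z(0.60) = 0.253, z(0.37) = -0.332, d' = 0.585
Δd' = d'_Session 1 − d'_Session 2 = 1.051 − 0.585 = 0.466
Session 1 has the higher sensitivity.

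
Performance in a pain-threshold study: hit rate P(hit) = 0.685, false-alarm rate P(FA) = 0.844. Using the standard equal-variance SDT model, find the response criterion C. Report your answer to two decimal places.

z(H) = 0.482
z(FA) = 1.011
c = −½·[z(H) + z(FA)] = −0.5 × (0.482 + 1.011) = -0.7465

C = -0.75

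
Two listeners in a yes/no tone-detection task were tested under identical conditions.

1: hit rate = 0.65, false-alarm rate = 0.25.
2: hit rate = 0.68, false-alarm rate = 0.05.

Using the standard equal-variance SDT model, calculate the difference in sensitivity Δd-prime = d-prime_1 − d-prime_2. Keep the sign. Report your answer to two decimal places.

Δd-prime = -1.05

1: z(0.65) = 0.385, z(0.25) = -0.674, d' = 1.059
2: z(0.68) = 0.468, z(0.05) = -1.645, d' = 2.113
Δd' = d'_1 − d'_2 = 1.059 − 2.113 = -1.054
2 has the higher sensitivity.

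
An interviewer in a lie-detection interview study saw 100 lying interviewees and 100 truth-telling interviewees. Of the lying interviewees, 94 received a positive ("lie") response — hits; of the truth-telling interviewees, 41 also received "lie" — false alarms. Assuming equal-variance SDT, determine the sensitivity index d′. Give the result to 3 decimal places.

H = 94/100 = 0.9400
FA = 41/100 = 0.4100
Φ⁻¹(0.9400) = 1.5548, Φ⁻¹(0.4100) = -0.2275
d' = z(H) − z(FA) = 1.5548 − (-0.2275) = 1.7823

d′ = 1.782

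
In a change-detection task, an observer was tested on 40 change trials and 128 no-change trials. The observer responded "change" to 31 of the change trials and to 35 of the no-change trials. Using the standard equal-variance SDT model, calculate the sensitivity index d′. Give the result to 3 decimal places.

d′ = 1.358

H = 31/40 = 0.7750
FA = 35/128 = 0.2734
z(H) = 0.7554
z(FA) = -0.6026
d' = z(H) − z(FA) = 0.7554 − (-0.6026) = 1.3580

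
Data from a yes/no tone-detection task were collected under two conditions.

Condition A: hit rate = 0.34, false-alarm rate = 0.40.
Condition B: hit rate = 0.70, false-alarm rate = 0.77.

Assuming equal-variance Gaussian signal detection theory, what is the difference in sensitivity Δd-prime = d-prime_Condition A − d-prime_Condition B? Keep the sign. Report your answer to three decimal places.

Δd-prime = 0.055

Condition A: z(0.34) = -0.4125, z(0.40) = -0.2533, d' = -0.1592
Condition B: z(0.70) = 0.5244, z(0.77) = 0.7388, d' = -0.2144
Δd' = d'_Condition A − d'_Condition B = -0.1592 − (-0.2144) = 0.0552
Condition A has the higher sensitivity.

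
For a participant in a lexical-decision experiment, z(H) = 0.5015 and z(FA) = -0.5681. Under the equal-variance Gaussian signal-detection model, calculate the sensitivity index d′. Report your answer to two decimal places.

d' = z(H) − z(FA) = 0.5015 − (-0.5681) = 1.0696

d′ = 1.07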